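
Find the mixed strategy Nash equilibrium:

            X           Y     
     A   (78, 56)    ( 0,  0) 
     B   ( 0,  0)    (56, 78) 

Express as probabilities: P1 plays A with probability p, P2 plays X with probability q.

p = 0.5821, q = 0.4179

Work:
Find probabilities that make opponent indifferent:
P2 chooses q to make P1 indifferent between A and B
P1 chooses p to make P2 indifferent between X and Y
Mixed NE: P1 plays (A: 0.5821, B: 0.4179), P2 plays (X: 0.4179, Y: 0.5821)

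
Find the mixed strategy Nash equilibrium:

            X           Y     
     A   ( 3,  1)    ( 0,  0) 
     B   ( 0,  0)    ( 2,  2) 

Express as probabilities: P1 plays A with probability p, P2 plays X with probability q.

p = 0.6667, q = 0.4

Work:
Find probabilities that make opponent indifferent:
P2 chooses q to make P1 indifferent between A and B
P1 chooses p to make P2 indifferent between X and Y
Mixed NE: P1 plays (A: 0.6667, B: 0.3333), P2 plays (X: 0.4, Y: 0.6)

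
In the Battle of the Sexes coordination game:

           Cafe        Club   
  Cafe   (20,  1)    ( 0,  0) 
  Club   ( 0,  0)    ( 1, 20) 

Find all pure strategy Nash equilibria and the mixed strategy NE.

Pure NE: (Cafe, Cafe) and (Club, Club); Mixed NE: p = 0.9524, q = 0.0476

Work:
Check pure NE:
(Cafe, Cafe): (20, 1) - no unilateral deviation beneficial
(Club, Club): (1, 20) - no unilateral deviation beneficial
Mixed NE: P1 plays Cafe with p = 0.9524, P2 plays Cafe with q = 0.0476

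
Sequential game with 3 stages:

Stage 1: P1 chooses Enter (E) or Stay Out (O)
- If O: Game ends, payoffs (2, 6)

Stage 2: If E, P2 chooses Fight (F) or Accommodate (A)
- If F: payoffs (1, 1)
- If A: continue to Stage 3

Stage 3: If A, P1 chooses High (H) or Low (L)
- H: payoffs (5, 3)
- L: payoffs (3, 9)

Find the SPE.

SPE: (E, A, H); Outcome (5, 3)

Work:
Stage 3: P1 chooses H (5 vs 3)
Stage 2: P2: F->1, A->3 (anticipating H). Choose A
Stage 1: P1: O->2, E->5 (anticipating A, H). Choose E
SPE path: E -> A -> H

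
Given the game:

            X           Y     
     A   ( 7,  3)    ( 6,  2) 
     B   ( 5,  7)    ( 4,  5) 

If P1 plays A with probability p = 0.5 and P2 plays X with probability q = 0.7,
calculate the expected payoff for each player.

E[P1] = 5.7, E[P2] = 4.55

Work:
E[P1] = p·q·π₁(A,X) + p·(1-q)·π₁(A,Y) + (1-p)·q·π₁(B,X) + (1-p)·(1-q)·π₁(B,Y)
= 0.5·0.7·7 + 0.5·0.3·6 + 0.5·0.7·5 + 0.5·0.3·4
= 5.7

E[P2] = 4.55 (similar calculation)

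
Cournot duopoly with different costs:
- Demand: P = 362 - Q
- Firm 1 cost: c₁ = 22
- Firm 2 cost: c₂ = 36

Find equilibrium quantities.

q₁* = 118.0, q₂* = 104.0

Work:
Reaction: q₁ = (362 - 22 - q₂)/2
Reaction: q₂ = (362 - 36 - q₁)/2
Solve simultaneously:
q₁* = (362 - 2×22 + 36)/3 = 118.0
q₂* = (362 - 2×36 + 22)/3 = 104.0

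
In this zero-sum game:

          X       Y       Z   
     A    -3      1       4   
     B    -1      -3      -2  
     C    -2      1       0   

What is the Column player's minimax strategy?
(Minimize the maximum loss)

Column should play X, value = -1

Work:
Column player minimizes Row's maximum payoff:
Column X: max payoff to Row = -1
Column Y: max payoff to Row = 1
Column Z: max payoff to Row = 4
Minimum is -1, achieved by column X.
Minimax strategy: X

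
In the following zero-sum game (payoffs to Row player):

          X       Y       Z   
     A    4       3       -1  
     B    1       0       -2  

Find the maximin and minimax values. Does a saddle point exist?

Maximin = -1, Minimax = -1, Saddle: True

Work:
Row minimums: [-1, -2] → maximin = -1
Column maximums: [4, 3, -1] → minimax = -1
Saddle point exists! Game value = -1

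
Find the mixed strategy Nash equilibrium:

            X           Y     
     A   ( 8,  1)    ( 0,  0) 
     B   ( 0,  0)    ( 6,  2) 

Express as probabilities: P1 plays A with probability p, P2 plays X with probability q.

p = 0.6667, q = 0.4286

Work:
Find probabilities that make opponent indifferent:
P2 chooses q to make P1 indifferent between A and B
P1 chooses p to make P2 indifferent between X and Y
Mixed NE: P1 plays (A: 0.6667, B: 0.3333), P2 plays (X: 0.4286, Y: 0.5714)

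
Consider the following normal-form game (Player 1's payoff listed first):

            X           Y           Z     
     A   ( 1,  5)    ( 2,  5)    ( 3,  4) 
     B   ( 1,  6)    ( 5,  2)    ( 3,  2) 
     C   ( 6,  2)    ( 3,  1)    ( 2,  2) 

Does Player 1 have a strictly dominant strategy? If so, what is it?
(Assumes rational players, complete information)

No strictly dominant strategy exists for Player 1

Work:
A strategy strictly dominates another if it gives a strictly higher payoff against every opponent action. Compare each pair of P1's strategies column-by-column:
  A vs B: [1 vs 1, 2 vs 5, 3 vs 3] → A does not strictly dominate B (column X: 1 ≤ 1)
  A vs C: [1 vs 6, 2 vs 3, 3 vs 2] → A does not strictly dominate C (column X: 1 ≤ 6)
  B vs A: [1 vs 1, 5 vs 2, 3 vs 3] → B does not strictly dominate A (column X: 1 ≤ 1)
  B vs C: [1 vs 6, 5 vs 3, 3 vs 2] → B does not strictly dominate C (column X: 1 ≤ 6)
  C vs A: [6 vs 1, 3 vs 2, 2 vs 3] → C does not strictly dominate A (column Z: 2 ≤ 3)
  C vs B: [6 vs 1, 3 vs 5, 2 vs 3] → C does not strictly dominate B (column Y: 3 ≤ 5)
No single strategy strictly dominates all others → no strictly dominant strategy.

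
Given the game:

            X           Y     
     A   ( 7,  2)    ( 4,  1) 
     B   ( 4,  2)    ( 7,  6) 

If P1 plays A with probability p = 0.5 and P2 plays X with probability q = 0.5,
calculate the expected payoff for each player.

E[P1] = 5.5, E[P2] = 2.75

Work:
E[P1] = p·q·π₁(A,X) + p·(1-q)·π₁(A,Y) + (1-p)·q·π₁(B,X) + (1-p)·(1-q)·π₁(B,Y)
= 0.5·0.5·7 + 0.5·0.5·4 + 0.5·0.5·4 + 0.5·0.5·7
= 5.5

E[P2] = 2.75 (similar calculation)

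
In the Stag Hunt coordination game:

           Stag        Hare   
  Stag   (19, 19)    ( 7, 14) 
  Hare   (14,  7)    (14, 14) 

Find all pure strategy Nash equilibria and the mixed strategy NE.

Pure NE: (Stag, Stag) and (Hare, Hare); Mixed NE: p = 0.5833, q = 0.5833

Work:
Check pure NE:
(Stag, Stag): (19, 19) - no unilateral deviation beneficial
(Hare, Hare): (14, 14) - no unilateral deviation beneficial
Mixed NE: P1 plays Stag with p = 0.5833, P2 plays Stag with q = 0.5833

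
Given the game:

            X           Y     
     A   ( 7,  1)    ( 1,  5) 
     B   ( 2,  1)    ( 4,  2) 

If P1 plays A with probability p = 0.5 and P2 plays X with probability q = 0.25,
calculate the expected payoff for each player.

E[P1] = 3.0, E[P2] = 2.875

Work:
E[P1] = p·q·π₁(A,X) + p·(1-q)·π₁(A,Y) + (1-p)·q·π₁(B,X) + (1-p)·(1-q)·π₁(B,Y)
= 0.5·0.25·7 + 0.5·0.75·1 + 0.5·0.25·2 + 0.5·0.75·4
= 3.0

E[P2] = 2.875 (similar calculation)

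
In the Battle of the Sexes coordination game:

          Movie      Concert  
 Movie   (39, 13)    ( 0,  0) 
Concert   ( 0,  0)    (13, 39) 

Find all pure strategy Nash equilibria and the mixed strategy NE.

Pure NE: (Movie, Movie) and (Concert, Concert); Mixed NE: p = 0.75, q = 0.25

Work:
Check pure NE:
(Movie, Movie): (39, 13) - no unilateral deviation beneficial
(Concert, Concert): (13, 39) - no unilateral deviation beneficial
Mixed NE: P1 plays Movie with p = 0.75, P2 plays Movie with q = 0.25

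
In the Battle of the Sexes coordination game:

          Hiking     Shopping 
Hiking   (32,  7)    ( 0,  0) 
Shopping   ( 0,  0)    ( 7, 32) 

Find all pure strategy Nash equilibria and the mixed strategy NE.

Pure NE: (Hiking, Hiking) and (Shopping, Shopping); Mixed NE: p = 0.8205, q = 0.1795

Work:
Check pure NE:
(Hiking, Hiking): (32, 7) - no unilateral deviation beneficial
(Shopping, Shopping): (7, 32) - no unilateral deviation beneficial
Mixed NE: P1 plays Hiking with p = 0.8205, P2 plays Hiking with q = 0.1795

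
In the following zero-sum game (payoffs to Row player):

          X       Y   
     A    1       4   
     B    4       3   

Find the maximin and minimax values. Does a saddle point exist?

Maximin = 3, Minimax = 4, Saddle: False

Work:
Row minimums: [1, 3] → maximin = 3
Column maximums: [4, 4] → minimax = 4
No saddle point (maximin ≠ minimax). Mixed strategy needed.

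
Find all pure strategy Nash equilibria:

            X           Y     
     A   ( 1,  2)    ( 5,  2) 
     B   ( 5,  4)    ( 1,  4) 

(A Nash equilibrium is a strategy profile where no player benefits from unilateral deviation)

Nash equilibrium: (A, Y), (B, X)

Work:
Best responses:
  P1 vs X: payoffs [1, 5] → best response B (payoff 5)
  P1 vs Y: payoffs [5, 1] → best response A (payoff 5)
  P2 vs A: payoffs [2, 2] → best response X/Y (payoff 2)
  P2 vs B: payoffs [4, 4] → best response X/Y (payoff 4)
Mutual best responses: (A,Y), (B,X) → Nash equilibria.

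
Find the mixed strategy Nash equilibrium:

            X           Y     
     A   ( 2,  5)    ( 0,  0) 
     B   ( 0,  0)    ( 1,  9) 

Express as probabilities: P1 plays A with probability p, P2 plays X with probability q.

p = 0.6429, q = 0.3333

Work:
Find probabilities that make opponent indifferent:
P2 chooses q to make P1 indifferent between A and B
P1 chooses p to make P2 indifferent between X and Y
Mixed NE: P1 plays (A: 0.6429, B: 0.3571), P2 plays (X: 0.3333, Y: 0.6667)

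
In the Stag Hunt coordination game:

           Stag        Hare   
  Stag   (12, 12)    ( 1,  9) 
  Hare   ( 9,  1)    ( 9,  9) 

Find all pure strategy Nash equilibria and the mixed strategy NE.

Pure NE: (Stag, Stag) and (Hare, Hare); Mixed NE: p = 0.7273, q = 0.7273

Work:
Check pure NE:
(Stag, Stag): (12, 12) - no unilateral deviation beneficial
(Hare, Hare): (9, 9) - no unilateral deviation beneficial
Mixed NE: P1 plays Stag with p = 0.7273, P2 plays Stag with q = 0.7273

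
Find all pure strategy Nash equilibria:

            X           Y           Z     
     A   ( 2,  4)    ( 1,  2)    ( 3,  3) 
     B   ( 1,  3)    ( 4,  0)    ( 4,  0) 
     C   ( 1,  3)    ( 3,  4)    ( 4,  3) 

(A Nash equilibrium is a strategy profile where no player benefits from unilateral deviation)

Nash equilibrium: (A, X)

Work:
Best responses:
  P1 vs X: payoffs [2, 1, 1] → best response A (payoff 2)
  P1 vs Y: payoffs [1, 4, 3] → best response B (payoff 4)
  P1 vs Z: payoffs [3, 4, 4] → best response B/C (payoff 4)
  P2 vs A: payoffs [4, 2, 3] → best response X (payoff 4)
  P2 vs B: payoffs [3, 0, 0] → best response X (payoff 3)
  P2 vs C: payoffs [3, 4, 3] → best response Y (payoff 4)
Mutual best responses: (A,X) → Nash equilibria.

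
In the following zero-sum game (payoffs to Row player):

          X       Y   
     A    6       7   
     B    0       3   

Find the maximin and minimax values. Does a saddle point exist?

Maximin = 6, Minimax = 6, Saddle: True

Work:
Row minimums: [6, 0] → maximin = 6
Column maximums: [6, 7] → minimax = 6
Saddle point exists! Game value = 6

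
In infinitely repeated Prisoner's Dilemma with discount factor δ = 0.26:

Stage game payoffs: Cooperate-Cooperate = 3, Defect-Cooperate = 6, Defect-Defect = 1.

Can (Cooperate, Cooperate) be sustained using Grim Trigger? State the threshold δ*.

δ* = 0.6; since δ = 0.26 < 0.6, cooperation cannot be sustained

Work:
For Grim Trigger:
Cooperate forever: 3/(1-δ)
Defect then punished: 6 + 1·δ/(1-δ)
Need: 3/(1-δ) ≥ 6 + 1·δ/(1-δ)
Solving: δ ≥ (T-R)/(T-P) = (6-3)/(6-1) = 0.6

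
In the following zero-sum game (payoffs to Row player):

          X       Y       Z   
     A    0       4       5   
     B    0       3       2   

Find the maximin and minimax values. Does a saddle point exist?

Maximin = 0, Minimax = 0, Saddle: True

Work:
Row minimums: [0, 0] → maximin = 0
Column maximums: [0, 4, 5] → minimax = 0
Saddle point exists! Game value = 0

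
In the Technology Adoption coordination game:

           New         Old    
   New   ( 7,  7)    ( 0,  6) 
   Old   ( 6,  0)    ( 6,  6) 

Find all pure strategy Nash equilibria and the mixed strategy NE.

Pure NE: (New, New) and (Old, Old); Mixed NE: p = 0.8571, q = 0.8571

Work:
Check pure NE:
(New, New): (7, 7) - no unilateral deviation beneficial
(Old, Old): (6, 6) - no unilateral deviation beneficial
Mixed NE: P1 plays New with p = 0.8571, P2 plays New with q = 0.8571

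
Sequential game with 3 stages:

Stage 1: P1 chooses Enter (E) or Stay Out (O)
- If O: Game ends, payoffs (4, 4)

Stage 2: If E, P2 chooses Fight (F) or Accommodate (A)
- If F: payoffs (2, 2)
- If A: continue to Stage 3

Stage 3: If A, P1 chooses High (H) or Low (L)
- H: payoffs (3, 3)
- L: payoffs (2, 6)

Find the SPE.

SPE: (O, A, H); Outcome (4, 4)

Work:
Stage 3: P1 chooses H (3 vs 2)
Stage 2: P2: F->2, A->3 (anticipating H). Choose A
Stage 1: P1: O->4, E->3 (anticipating A, H). Choose O
SPE path: O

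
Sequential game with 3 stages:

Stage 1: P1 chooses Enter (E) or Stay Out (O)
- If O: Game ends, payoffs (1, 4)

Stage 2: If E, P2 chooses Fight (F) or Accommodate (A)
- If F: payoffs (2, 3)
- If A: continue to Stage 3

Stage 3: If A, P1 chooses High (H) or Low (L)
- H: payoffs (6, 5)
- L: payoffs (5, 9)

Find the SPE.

SPE: (E, A, H); Outcome (6, 5)

Work:
Stage 3: P1 chooses H (6 vs 5)
Stage 2: P2: F->3, A->5 (anticipating H). Choose A
Stage 1: P1: O->1, E->6 (anticipating A, H). Choose E
SPE path: E -> A -> H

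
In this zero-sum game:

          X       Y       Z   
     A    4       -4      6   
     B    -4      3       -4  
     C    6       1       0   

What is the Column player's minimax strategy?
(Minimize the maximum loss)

Column should play Y, value = 3

Work:
Column player minimizes Row's maximum payoff:
Column X: max payoff to Row = 6
Column Y: max payoff to Row = 3
Column Z: max payoff to Row = 6
Minimum is 3, achieved by column Y.
Minimax strategy: Y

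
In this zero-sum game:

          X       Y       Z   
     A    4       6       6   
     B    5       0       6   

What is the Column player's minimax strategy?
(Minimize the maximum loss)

Column should play X, value = 5

Work:
Column player minimizes Row's maximum payoff:
Column X: max payoff to Row = 5
Column Y: max payoff to Row = 6
Column Z: max payoff to Row = 6
Minimum is 5, achieved by column X.
Minimax strategy: X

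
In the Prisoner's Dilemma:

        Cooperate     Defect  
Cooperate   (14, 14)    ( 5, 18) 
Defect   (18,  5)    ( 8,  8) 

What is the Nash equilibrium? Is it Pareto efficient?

(Defect, Defect) is NE; not Pareto efficient

Work:
Defect dominates Cooperate for both players:
If P2 cooperates: Defect (18) > Cooperate (14)
If P2 defects: Defect (8) > Cooperate (5)
NE: (Defect, Defect) with payoff (8, 8)
But (Cooperate, Cooperate) = (14, 14) Pareto dominates (8, 8)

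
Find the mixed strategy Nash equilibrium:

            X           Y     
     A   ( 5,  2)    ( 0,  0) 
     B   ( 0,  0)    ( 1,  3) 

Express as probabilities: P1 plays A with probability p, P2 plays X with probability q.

p = 0.6, q = 0.1667

Work:
Find probabilities that make opponent indifferent:
P2 chooses q to make P1 indifferent between A and B
P1 chooses p to make P2 indifferent between X and Y
Mixed NE: P1 plays (A: 0.6, B: 0.4), P2 plays (X: 0.1667, Y: 0.8333)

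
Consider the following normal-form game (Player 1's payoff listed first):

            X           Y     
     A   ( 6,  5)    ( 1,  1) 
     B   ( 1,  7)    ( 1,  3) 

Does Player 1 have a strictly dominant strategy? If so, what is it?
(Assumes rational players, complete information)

No strictly dominant strategy exists for Player 1

Work:
A strategy strictly dominates another if it gives a strictly higher payoff against every opponent action. Compare each pair of P1's strategies column-by-column:
  A vs B: [6 vs 1, 1 vs 1] → A does not strictly dominate B (column Y: 1 ≤ 1)
  B vs A: [1 vs 6, 1 vs 1] → B does not strictly dominate A (column X: 1 ≤ 6)
No single strategy strictly dominates all others → no strictly dominant strategy.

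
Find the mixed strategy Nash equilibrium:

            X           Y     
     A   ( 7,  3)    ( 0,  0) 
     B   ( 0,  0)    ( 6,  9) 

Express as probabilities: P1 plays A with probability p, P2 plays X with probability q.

p = 0.75, q = 0.4615

Work:
Find probabilities that make opponent indifferent:
P2 chooses q to make P1 indifferent between A and B
P1 chooses p to make P2 indifferent between X and Y
Mixed NE: P1 plays (A: 0.75, B: 0.25), P2 plays (X: 0.4615, Y: 0.5385)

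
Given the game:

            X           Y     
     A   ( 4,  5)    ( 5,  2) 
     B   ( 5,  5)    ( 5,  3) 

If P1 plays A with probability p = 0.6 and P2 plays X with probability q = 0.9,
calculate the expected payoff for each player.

E[P1] = 4.46, E[P2] = 4.74

Work:
E[P1] = p·q·π₁(A,X) + p·(1-q)·π₁(A,Y) + (1-p)·q·π₁(B,X) + (1-p)·(1-q)·π₁(B,Y)
= 0.6·0.9·4 + 0.6·0.1·5 + 0.4·0.9·5 + 0.4·0.1·5
= 4.46

E[P2] = 4.74 (similar calculation)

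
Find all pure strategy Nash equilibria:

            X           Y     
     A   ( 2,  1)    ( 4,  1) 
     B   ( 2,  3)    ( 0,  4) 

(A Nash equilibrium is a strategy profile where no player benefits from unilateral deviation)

Nash equilibrium: (A, X), (A, Y)

Work:
Best responses:
  P1 vs X: payoffs [2, 2] → best response A/B (payoff 2)
  P1 vs Y: payoffs [4, 0] → best response A (payoff 4)
  P2 vs A: payoffs [1, 1] → best response X/Y (payoff 1)
  P2 vs B: payoffs [3, 4] → best response Y (payoff 4)
Mutual best responses: (A,X), (A,Y) → Nash equilibria.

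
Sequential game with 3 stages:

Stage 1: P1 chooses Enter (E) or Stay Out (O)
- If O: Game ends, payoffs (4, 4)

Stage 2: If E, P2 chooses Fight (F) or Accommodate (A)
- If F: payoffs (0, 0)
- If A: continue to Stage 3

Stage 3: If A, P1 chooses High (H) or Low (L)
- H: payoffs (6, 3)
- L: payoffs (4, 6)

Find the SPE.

SPE: (E, A, H); Outcome (6, 3)

Work:
Stage 3: P1 chooses H (6 vs 4)
Stage 2: P2: F->0, A->3 (anticipating H). Choose A
Stage 1: P1: O->4, E->6 (anticipating A, H). Choose E
SPE path: E -> A -> H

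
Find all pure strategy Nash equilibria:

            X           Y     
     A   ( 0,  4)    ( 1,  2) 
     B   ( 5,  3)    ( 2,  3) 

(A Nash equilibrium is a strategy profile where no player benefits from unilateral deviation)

Nash equilibrium: (B, X), (B, Y)

Work:
Best responses:
  P1 vs X: payoffs [0, 5] → best response B (payoff 5)
  P1 vs Y: payoffs [1, 2] → best response B (payoff 2)
  P2 vs A: payoffs [4, 2] → best response X (payoff 4)
  P2 vs B: payoffs [3, 3] → best response X/Y (payoff 3)
Mutual best responses: (B,X), (B,Y) → Nash equilibria.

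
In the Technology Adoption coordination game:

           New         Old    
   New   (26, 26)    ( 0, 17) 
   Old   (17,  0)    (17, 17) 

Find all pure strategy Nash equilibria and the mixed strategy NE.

Pure NE: (New, New) and (Old, Old); Mixed NE: p = 0.6538, q = 0.6538

Work:
Check pure NE:
(New, New): (26, 26) - no unilateral deviation beneficial
(Old, Old): (17, 17) - no unilateral deviation beneficial
Mixed NE: P1 plays New with p = 0.6538, P2 plays New with q = 0.6538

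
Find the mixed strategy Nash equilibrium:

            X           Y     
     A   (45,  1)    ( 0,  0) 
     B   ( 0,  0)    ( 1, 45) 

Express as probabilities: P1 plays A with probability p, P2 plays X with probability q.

p = 0.9783, q = 0.0217

Work:
Find probabilities that make opponent indifferent:
P2 chooses q to make P1 indifferent between A and B
P1 chooses p to make P2 indifferent between X and Y
Mixed NE: P1 plays (A: 0.9783, B: 0.0217), P2 plays (X: 0.0217, Y: 0.9783)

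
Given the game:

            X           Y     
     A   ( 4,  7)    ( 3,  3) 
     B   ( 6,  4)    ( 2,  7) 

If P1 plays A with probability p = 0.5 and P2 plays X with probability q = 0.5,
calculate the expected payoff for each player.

E[P1] = 3.75, E[P2] = 5.25

Work:
E[P1] = p·q·π₁(A,X) + p·(1-q)·π₁(A,Y) + (1-p)·q·π₁(B,X) + (1-p)·(1-q)·π₁(B,Y)
= 0.5·0.5·4 + 0.5·0.5·3 + 0.5·0.5·6 + 0.5·0.5·2
= 3.75

E[P2] = 5.25 (similar calculation)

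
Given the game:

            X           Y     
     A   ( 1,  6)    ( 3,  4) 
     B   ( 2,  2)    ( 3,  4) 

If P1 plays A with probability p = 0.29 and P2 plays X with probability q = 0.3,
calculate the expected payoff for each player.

E[P1] = 2.613, E[P2] = 3.748

Work:
E[P1] = p·q·π₁(A,X) + p·(1-q)·π₁(A,Y) + (1-p)·q·π₁(B,X) + (1-p)·(1-q)·π₁(B,Y)
= 0.29·0.3·1 + 0.29·0.7·3 + 0.71·0.3·2 + 0.71·0.7·3
= 2.613

E[P2] = 3.748 (similar calculation)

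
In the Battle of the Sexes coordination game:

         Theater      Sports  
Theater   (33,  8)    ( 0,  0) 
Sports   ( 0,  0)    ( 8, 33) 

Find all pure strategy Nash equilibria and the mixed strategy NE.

Pure NE: (Theater, Theater) and (Sports, Sports); Mixed NE: p = 0.8049, q = 0.1951

Work:
Check pure NE:
(Theater, Theater): (33, 8) - no unilateral deviation beneficial
(Sports, Sports): (8, 33) - no unilateral deviation beneficial
Mixed NE: P1 plays Theater with p = 0.8049, P2 plays Theater with q = 0.1951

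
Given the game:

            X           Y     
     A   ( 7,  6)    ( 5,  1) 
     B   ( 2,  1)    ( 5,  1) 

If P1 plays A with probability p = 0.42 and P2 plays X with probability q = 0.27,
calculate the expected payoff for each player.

E[P1] = 4.757, E[P2] = 1.567

Work:
E[P1] = p·q·π₁(A,X) + p·(1-q)·π₁(A,Y) + (1-p)·q·π₁(B,X) + (1-p)·(1-q)·π₁(B,Y)
= 0.42·0.27·7 + 0.42·0.73·5 + 0.58·0.27·2 + 0.58·0.73·5
= 4.757

E[P2] = 1.567 (similar calculation)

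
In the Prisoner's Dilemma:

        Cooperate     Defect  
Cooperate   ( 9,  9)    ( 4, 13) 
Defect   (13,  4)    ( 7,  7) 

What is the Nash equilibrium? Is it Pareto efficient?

(Defect, Defect) is NE; not Pareto efficient

Work:
Defect dominates Cooperate for both players:
If P2 cooperates: Defect (13) > Cooperate (9)
If P2 defects: Defect (7) > Cooperate (4)
NE: (Defect, Defect) with payoff (7, 7)
But (Cooperate, Cooperate) = (9, 9) Pareto dominates (7, 7)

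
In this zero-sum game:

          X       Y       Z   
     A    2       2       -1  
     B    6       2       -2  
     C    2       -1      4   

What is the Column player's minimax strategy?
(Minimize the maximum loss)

Column should play Y, value = 2

Work:
Column player minimizes Row's maximum payoff:
Column X: max payoff to Row = 6
Column Y: max payoff to Row = 2
Column Z: max payoff to Row = 4
Minimum is 2, achieved by column Y.
Minimax strategy: Y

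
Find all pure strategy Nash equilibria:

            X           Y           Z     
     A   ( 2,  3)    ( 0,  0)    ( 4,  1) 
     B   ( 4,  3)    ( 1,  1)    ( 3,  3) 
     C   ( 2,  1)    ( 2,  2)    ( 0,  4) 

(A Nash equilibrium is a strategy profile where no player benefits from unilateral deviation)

Nash equilibrium: (B, X)

Work:
Best responses:
  P1 vs X: payoffs [2, 4, 2] → best response B (payoff 4)
  P1 vs Y: payoffs [0, 1, 2] → best response C (payoff 2)
  P1 vs Z: payoffs [4, 3, 0] → best response A (payoff 4)
  P2 vs A: payoffs [3, 0, 1] → best response X (payoff 3)
  P2 vs B: payoffs [3, 1, 3] → best response X/Z (payoff 3)
  P2 vs C: payoffs [1, 2, 4] → best response Z (payoff 4)
Mutual best responses: (B,X) → Nash equilibria.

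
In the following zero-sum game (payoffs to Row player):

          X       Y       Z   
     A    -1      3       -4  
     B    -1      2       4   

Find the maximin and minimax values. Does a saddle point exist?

Maximin = -1, Minimax = -1, Saddle: True

Work:
Row minimums: [-4, -1] → maximin = -1
Column maximums: [-1, 3, 4] → minimax = -1
Saddle point exists! Game value = -1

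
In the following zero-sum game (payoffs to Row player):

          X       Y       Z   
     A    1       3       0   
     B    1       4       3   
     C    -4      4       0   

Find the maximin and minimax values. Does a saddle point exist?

Maximin = 1, Minimax = 1, Saddle: True

Work:
Row minimums: [0, 1, -4] → maximin = 1
Column maximums: [1, 4, 3] → minimax = 1
Saddle point exists! Game value = 1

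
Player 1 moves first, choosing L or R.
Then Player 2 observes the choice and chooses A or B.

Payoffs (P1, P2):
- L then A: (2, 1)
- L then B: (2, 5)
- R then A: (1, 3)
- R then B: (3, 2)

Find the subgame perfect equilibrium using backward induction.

P1 plays L, P2 plays B after L and A after R; Payoff (2, 5)

Work:
Backward induction:
After L: P2 chooses B → P1 gets 2
After R: P2 chooses A → P1 gets 1
P1 chooses L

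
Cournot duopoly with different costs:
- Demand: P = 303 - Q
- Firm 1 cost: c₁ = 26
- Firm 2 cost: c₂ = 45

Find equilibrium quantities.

q₁* = 98.67, q₂* = 79.67

Work:
Reaction: q₁ = (303 - 26 - q₂)/2
Reaction: q₂ = (303 - 45 - q₁)/2
Solve simultaneously:
q₁* = (303 - 2×26 + 45)/3 = 98.67
q₂* = (303 - 2×45 + 26)/3 = 79.67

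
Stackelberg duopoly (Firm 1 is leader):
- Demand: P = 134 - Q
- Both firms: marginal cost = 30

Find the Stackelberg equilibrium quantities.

q₁* (leader) = 52.0, q₂* (follower) = 26.0

Work:
Follower's reaction: q₂ = (a - c - q₁)/2
Leader substitutes: π₁ = q₁·(a - q₁ - (a-c-q₁)/2 - c)
FOC: q₁* = (134 - 30)/2 = 52.00
Then: q₂* = (134 - 30 - 52.0)/2 = 26.00
Leader has first-mover advantage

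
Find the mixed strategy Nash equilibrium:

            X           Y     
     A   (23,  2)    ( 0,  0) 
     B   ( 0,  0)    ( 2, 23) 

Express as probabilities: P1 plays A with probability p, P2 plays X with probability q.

p = 0.92, q = 0.08

Work:
Find probabilities that make opponent indifferent:
P2 chooses q to make P1 indifferent between A and B
P1 chooses p to make P2 indifferent between X and Y
Mixed NE: P1 plays (A: 0.92, B: 0.08), P2 plays (X: 0.08, Y: 0.92)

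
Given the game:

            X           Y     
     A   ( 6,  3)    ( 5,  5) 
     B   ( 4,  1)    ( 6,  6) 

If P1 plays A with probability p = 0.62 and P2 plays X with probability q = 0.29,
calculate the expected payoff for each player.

E[P1] = 5.3394, E[P2] = 4.4694

Work:
E[P1] = p·q·π₁(A,X) + p·(1-q)·π₁(A,Y) + (1-p)·q·π₁(B,X) + (1-p)·(1-q)·π₁(B,Y)
= 0.62·0.29·6 + 0.62·0.71·5 + 0.38·0.29·4 + 0.38·0.71·6
= 5.3394

E[P2] = 4.4694 (similar calculation)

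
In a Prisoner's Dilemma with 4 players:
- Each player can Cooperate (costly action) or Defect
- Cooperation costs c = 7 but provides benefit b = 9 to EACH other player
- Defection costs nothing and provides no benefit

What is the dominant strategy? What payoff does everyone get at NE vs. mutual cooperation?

Dominant: Defect; NE payoff = 0; Coop payoff = 20

Work:
Defect dominates (saves cost c = 7, benefit to others is external)
NE: All defect → everyone gets 0
If all cooperate: each receives (3)×9 - 7 = 20
Social dilemma: 20 > 0 but NE gives 0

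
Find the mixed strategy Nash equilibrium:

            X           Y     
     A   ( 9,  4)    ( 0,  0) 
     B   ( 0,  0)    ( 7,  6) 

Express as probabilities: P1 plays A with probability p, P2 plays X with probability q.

p = 0.6, q = 0.4375

Work:
Find probabilities that make opponent indifferent:
P2 chooses q to make P1 indifferent between A and B
P1 chooses p to make P2 indifferent between X and Y
Mixed NE: P1 plays (A: 0.6, B: 0.4), P2 plays (X: 0.4375, Y: 0.5625)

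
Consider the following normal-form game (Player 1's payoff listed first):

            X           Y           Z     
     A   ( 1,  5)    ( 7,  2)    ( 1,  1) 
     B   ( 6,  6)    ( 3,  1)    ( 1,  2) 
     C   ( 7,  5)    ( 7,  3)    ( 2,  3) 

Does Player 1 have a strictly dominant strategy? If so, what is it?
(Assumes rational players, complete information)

No strictly dominant strategy exists for Player 1

Work:
A strategy strictly dominates another if it gives a strictly higher payoff against every opponent action. Compare each pair of P1's strategies column-by-column:
  A vs B: [1 vs 6, 7 vs 3, 1 vs 1] → A does not strictly dominate B (column X: 1 ≤ 6)
  A vs C: [1 vs 7, 7 vs 7, 1 vs 2] → A does not strictly dominate C (column X: 1 ≤ 7)
  B vs A: [6 vs 1, 3 vs 7, 1 vs 1] → B does not strictly dominate A (column Y: 3 ≤ 7)
  B vs C: [6 vs 7, 3 vs 7, 1 vs 2] → B does not strictly dominate C (column X: 6 ≤ 7)
  C vs A: [7 vs 1, 7 vs 7, 2 vs 1] → C does not strictly dominate A (column Y: 7 ≤ 7)
  C vs B: [7 vs 6, 7 vs 3, 2 vs 1] → C strictly dominates B
No single strategy strictly dominates all others → no strictly dominant strategy.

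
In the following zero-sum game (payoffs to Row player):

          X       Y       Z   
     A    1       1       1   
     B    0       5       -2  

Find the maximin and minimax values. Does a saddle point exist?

Maximin = 1, Minimax = 1, Saddle: True

Work:
Row minimums: [1, -2] → maximin = 1
Column maximums: [1, 5, 1] → minimax = 1
Saddle point exists! Game value = 1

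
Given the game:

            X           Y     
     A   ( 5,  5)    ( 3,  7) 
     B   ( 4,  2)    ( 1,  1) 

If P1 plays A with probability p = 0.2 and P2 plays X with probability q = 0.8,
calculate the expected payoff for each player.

E[P1] = 3.64, E[P2] = 2.52

Work:
E[P1] = p·q·π₁(A,X) + p·(1-q)·π₁(A,Y) + (1-p)·q·π₁(B,X) + (1-p)·(1-q)·π₁(B,Y)
= 0.2·0.8·5 + 0.2·0.2·3 + 0.8·0.8·4 + 0.8·0.2·1
= 3.64

E[P2] = 2.52 (similar calculation)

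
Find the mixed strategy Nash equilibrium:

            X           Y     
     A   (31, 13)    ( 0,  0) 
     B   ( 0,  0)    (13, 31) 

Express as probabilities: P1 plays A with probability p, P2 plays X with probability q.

p = 0.7045, q = 0.2955

Work:
Find probabilities that make opponent indifferent:
P2 chooses q to make P1 indifferent between A and B
P1 chooses p to make P2 indifferent between X and Y
Mixed NE: P1 plays (A: 0.7045, B: 0.2955), P2 plays (X: 0.2955, Y: 0.7045)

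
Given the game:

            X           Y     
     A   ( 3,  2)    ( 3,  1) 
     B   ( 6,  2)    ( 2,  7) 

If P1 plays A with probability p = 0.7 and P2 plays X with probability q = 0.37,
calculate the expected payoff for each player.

E[P1] = 3.144, E[P2] = 2.504

Work:
E[P1] = p·q·π₁(A,X) + p·(1-q)·π₁(A,Y) + (1-p)·q·π₁(B,X) + (1-p)·(1-q)·π₁(B,Y)
= 0.7·0.37·3 + 0.7·0.63·3 + 0.3·0.37·6 + 0.3·0.63·2
= 3.144

E[P2] = 2.504 (similar calculation)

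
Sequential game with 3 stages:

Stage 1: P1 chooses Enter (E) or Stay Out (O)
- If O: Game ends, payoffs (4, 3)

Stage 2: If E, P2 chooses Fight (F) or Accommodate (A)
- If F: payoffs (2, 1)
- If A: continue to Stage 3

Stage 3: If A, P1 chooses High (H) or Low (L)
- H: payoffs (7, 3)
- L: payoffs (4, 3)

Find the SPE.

SPE: (E, A, H); Outcome (7, 3)

Work:
Stage 3: P1 chooses H (7 vs 4)
Stage 2: P2: F->1, A->3 (anticipating H). Choose A
Stage 1: P1: O->4, E->7 (anticipating A, H). Choose E
SPE path: E -> A -> H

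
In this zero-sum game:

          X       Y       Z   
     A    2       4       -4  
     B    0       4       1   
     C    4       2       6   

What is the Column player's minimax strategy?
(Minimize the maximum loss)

Column should play X or Y (all achieve the minimum), value = 4

Work:
Column player minimizes Row's maximum payoff:
Column X: max payoff to Row = 4
Column Y: max payoff to Row = 4
Column Z: max payoff to Row = 6
Minimum is 4, achieved by columns X, Y (tied).
Each of X or Y is a minimax strategy.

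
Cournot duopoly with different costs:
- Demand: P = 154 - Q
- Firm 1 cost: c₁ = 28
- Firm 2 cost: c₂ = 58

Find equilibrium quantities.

q₁* = 52.0, q₂* = 22.0

Work:
Reaction: q₁ = (154 - 28 - q₂)/2
Reaction: q₂ = (154 - 58 - q₁)/2
Solve simultaneously:
q₁* = (154 - 2×28 + 58)/3 = 52.0
q₂* = (154 - 2×58 + 28)/3 = 22.0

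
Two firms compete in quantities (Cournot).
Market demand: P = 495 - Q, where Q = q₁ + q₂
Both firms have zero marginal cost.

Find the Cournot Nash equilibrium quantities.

q₁* = q₂* = 165.0; P* = 165.0

Work:
Profit: π_i = P·q_i = (a - q_i - q_j)·q_i
FOC: ∂π_i/∂q_i = a - 2q_i - q_j = 0
Reaction function: q_i = (495 - q_j)/2
Symmetry: q* = 495/3 = 165.0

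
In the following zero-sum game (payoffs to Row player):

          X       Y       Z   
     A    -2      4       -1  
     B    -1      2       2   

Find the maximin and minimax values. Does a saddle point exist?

Maximin = -1, Minimax = -1, Saddle: True

Work:
Row minimums: [-2, -1] → maximin = -1
Column maximums: [-1, 4, 2] → minimax = -1
Saddle point exists! Game value = -1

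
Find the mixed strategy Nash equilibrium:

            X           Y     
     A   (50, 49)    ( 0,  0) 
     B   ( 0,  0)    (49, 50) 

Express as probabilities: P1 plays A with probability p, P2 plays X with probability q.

p = 0.5051, q = 0.4949

Work:
Find probabilities that make opponent indifferent:
P2 chooses q to make P1 indifferent between A and B
P1 chooses p to make P2 indifferent between X and Y
Mixed NE: P1 plays (A: 0.5051, B: 0.4949), P2 plays (X: 0.4949, Y: 0.5051)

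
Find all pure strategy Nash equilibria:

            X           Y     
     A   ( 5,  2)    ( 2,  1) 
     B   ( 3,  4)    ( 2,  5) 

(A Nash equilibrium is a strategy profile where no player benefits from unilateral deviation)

Nash equilibrium: (A, X), (B, Y)

Work:
Best responses:
  P1 vs X: payoffs [5, 3] → best response A (payoff 5)
  P1 vs Y: payoffs [2, 2] → best response A/B (payoff 2)
  P2 vs A: payoffs [2, 1] → best response X (payoff 2)
  P2 vs B: payoffs [4, 5] → best response Y (payoff 5)
Mutual best responses: (A,X), (B,Y) → Nash equilibria.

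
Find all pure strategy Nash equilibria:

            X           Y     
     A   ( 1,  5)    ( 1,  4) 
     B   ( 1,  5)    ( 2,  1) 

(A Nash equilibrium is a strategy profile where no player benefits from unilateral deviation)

Nash equilibrium: (A, X), (B, X)

Work:
Best responses:
  P1 vs X: payoffs [1, 1] → best response A/B (payoff 1)
  P1 vs Y: payoffs [1, 2] → best response B (payoff 2)
  P2 vs A: payoffs [5, 4] → best response X (payoff 5)
  P2 vs B: payoffs [5, 1] → best response X (payoff 5)
Mutual best responses: (A,X), (B,X) → Nash equilibria.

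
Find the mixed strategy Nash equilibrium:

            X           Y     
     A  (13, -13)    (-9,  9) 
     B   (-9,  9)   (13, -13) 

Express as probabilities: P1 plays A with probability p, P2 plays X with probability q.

p = 0.5, q = 0.5

Work:
Find probabilities that make opponent indifferent:
P2 chooses q to make P1 indifferent between A and B
P1 chooses p to make P2 indifferent between X and Y
Mixed NE: P1 plays (A: 0.5, B: 0.5), P2 plays (X: 0.5, Y: 0.5)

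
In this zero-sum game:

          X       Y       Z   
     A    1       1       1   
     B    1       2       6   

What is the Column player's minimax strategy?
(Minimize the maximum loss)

Column should play X, value = 1

Work:
Column player minimizes Row's maximum payoff:
Column X: max payoff to Row = 1
Column Y: max payoff to Row = 2
Column Z: max payoff to Row = 6
Minimum is 1, achieved by column X.
Minimax strategy: X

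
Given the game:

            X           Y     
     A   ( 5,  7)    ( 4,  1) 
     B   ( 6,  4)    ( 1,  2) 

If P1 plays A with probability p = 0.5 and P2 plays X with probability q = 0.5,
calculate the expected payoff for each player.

E[P1] = 4.0, E[P2] = 3.5

Work:
E[P1] = p·q·π₁(A,X) + p·(1-q)·π₁(A,Y) + (1-p)·q·π₁(B,X) + (1-p)·(1-q)·π₁(B,Y)
= 0.5·0.5·5 + 0.5·0.5·4 + 0.5·0.5·6 + 0.5·0.5·1
= 4.0

E[P2] = 3.5 (similar calculation)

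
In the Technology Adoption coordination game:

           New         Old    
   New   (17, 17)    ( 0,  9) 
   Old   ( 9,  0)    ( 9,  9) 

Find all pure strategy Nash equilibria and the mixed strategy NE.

Pure NE: (New, New) and (Old, Old); Mixed NE: p = 0.5294, q = 0.5294

Work:
Check pure NE:
(New, New): (17, 17) - no unilateral deviation beneficial
(Old, Old): (9, 9) - no unilateral deviation beneficial
Mixed NE: P1 plays New with p = 0.5294, P2 plays New with q = 0.5294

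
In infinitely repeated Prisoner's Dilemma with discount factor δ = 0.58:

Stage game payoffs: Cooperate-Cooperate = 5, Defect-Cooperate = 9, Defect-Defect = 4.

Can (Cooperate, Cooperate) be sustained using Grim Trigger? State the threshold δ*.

δ* = 0.8; since δ = 0.58 < 0.8, cooperation cannot be sustained

Work:
For Grim Trigger:
Cooperate forever: 5/(1-δ)
Defect then punished: 9 + 4·δ/(1-δ)
Need: 5/(1-δ) ≥ 9 + 4·δ/(1-δ)
Solving: δ ≥ (T-R)/(T-P) = (9-5)/(9-4) = 0.8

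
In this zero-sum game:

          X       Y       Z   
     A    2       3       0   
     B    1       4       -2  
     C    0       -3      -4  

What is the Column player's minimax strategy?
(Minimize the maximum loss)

Column should play Z, value = 0

Work:
Column player minimizes Row's maximum payoff:
Column X: max payoff to Row = 2
Column Y: max payoff to Row = 4
Column Z: max payoff to Row = 0
Minimum is 0, achieved by column Z.
Minimax strategy: Z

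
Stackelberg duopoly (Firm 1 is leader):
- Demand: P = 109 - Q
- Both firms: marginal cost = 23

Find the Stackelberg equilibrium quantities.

q₁* (leader) = 43.0, q₂* (follower) = 21.5

Work:
Follower's reaction: q₂ = (a - c - q₁)/2
Leader substitutes: π₁ = q₁·(a - q₁ - (a-c-q₁)/2 - c)
FOC: q₁* = (109 - 23)/2 = 43.00
Then: q₂* = (109 - 23 - 43.0)/2 = 21.50
Leader has first-mover advantage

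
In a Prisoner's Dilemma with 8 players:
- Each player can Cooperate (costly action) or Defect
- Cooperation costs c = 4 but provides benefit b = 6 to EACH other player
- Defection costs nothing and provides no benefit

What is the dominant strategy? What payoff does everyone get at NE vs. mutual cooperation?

Dominant: Defect; NE payoff = 0; Coop payoff = 38

Work:
Defect dominates (saves cost c = 4, benefit to others is external)
NE: All defect → everyone gets 0
If all cooperate: each receives (7)×6 - 4 = 38
Social dilemma: 38 > 0 but NE gives 0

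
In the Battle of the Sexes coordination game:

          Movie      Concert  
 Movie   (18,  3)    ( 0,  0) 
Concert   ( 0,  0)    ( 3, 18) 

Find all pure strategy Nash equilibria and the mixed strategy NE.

Pure NE: (Movie, Movie) and (Concert, Concert); Mixed NE: p = 0.8571, q = 0.1429

Work:
Check pure NE:
(Movie, Movie): (18, 3) - no unilateral deviation beneficial
(Concert, Concert): (3, 18) - no unilateral deviation beneficial
Mixed NE: P1 plays Movie with p = 0.8571, P2 plays Movie with q = 0.1429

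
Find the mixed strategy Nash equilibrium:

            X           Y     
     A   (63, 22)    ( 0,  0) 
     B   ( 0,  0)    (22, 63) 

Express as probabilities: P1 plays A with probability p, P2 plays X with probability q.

p = 0.7412, q = 0.2588

Work:
Find probabilities that make opponent indifferent:
P2 chooses q to make P1 indifferent between A and B
P1 chooses p to make P2 indifferent between X and Y
Mixed NE: P1 plays (A: 0.7412, B: 0.2588), P2 plays (X: 0.2588, Y: 0.7412)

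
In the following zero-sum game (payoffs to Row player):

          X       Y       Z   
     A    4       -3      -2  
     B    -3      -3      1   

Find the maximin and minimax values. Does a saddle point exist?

Maximin = -3, Minimax = -3, Saddle: True

Work:
Row minimums: [-3, -3] → maximin = -3
Column maximums: [4, -3, 1] → minimax = -3
Saddle point exists! Game value = -3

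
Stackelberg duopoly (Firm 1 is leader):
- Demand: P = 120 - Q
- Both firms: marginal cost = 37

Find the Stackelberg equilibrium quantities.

q₁* (leader) = 41.5, q₂* (follower) = 20.75

Work:
Follower's reaction: q₂ = (a - c - q₁)/2
Leader substitutes: π₁ = q₁·(a - q₁ - (a-c-q₁)/2 - c)
FOC: q₁* = (120 - 37)/2 = 41.50
Then: q₂* = (120 - 37 - 41.5)/2 = 20.75
Leader has first-mover advantage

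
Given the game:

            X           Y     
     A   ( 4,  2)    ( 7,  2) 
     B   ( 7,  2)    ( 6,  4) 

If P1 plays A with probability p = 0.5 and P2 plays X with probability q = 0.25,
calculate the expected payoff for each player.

E[P1] = 6.25, E[P2] = 2.75

Work:
E[P1] = p·q·π₁(A,X) + p·(1-q)·π₁(A,Y) + (1-p)·q·π₁(B,X) + (1-p)·(1-q)·π₁(B,Y)
= 0.5·0.25·4 + 0.5·0.75·7 + 0.5·0.25·7 + 0.5·0.75·6
= 6.25

E[P2] = 2.75 (similar calculation)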